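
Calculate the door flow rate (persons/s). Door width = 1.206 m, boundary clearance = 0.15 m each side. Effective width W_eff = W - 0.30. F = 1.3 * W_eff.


W_eff = 1.206 - 0.30 = 0.906 m
F = 1.3 * 0.906 = 1.1778 persons/s

1.1778 persons/s


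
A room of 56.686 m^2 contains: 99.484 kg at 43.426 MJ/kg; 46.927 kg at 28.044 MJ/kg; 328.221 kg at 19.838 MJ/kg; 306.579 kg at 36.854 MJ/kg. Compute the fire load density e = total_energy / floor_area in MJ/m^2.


Total energy = 99.484*43.426 + 46.927*28.044 + 328.221*19.838 + 306.579*36.854
= 4320.192 + 1316.021 + 6511.248 + 11298.66
= 23446.12 MJ
e = 23446.12 / 56.686 = 413.61 MJ/m^2

413.61 MJ/m^2


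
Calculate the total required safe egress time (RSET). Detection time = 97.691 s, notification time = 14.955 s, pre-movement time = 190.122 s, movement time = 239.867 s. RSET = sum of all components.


Total = 97.691 + 14.955 + 190.122 + 239.867 = 542.635 s

542.635 s


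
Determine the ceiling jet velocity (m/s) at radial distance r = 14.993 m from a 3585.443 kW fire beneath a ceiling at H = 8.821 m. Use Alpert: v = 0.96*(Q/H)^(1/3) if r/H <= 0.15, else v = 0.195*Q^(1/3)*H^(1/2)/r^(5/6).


r/H = 14.993 / 8.821 = 1.6997
r/H > 0.15, so v = 0.195*Q^(1/3)*H^(1/2)/r^(5/6)
Q^(1/3) = 15.306
H^(1/2) = 2.9700
r^(5/6) = 9.5479
v = 0.195 * 15.306 * 2.9700 / 9.5479 = 0.92840 m/s

0.92840 m/s


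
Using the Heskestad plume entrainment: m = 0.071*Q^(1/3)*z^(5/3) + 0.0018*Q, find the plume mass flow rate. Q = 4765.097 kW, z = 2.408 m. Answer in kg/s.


Q^(1/3) = 16.828
z^(5/3) = 4.3261
First term = 0.071 * 16.828 * 4.3261 = 5.1686
Second term = 0.0018 * 4765.097 = 8.5772
m = 13.746 kg/s

13.746 kg/s


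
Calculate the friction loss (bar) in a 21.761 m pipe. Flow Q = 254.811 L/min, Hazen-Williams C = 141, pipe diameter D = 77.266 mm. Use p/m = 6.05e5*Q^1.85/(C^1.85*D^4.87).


Q^1.85 = 28282
C^1.85 = 9463.6
D^4.87 = 1.5650e+09
p/m = 0.0011553 bar/m
p_total = 0.0011553 * 21.761 = 0.025141 bar

0.025141 bar


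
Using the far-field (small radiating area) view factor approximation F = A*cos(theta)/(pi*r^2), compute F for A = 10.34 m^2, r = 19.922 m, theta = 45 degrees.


cos(45 deg) = 0.70711
pi*r^2 = 1246.9
F = 10.34 * 0.70711 / 1246.9 = 0.0058639

0.0058639


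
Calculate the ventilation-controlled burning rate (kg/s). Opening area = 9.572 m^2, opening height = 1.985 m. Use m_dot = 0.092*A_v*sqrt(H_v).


sqrt(H_v) = 1.4089
m_dot = 0.092 * 9.572 * 1.4089 = 1.2407 kg/s

1.2407 kg/s


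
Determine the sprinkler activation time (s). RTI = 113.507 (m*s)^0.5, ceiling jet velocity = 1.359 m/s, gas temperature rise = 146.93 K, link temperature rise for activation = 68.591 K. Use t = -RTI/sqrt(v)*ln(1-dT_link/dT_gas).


dT_link/dT_gas = 0.46683
ln(1 - 0.46683) = -0.62891
t = -113.507 / sqrt(1.359) * -0.62891 = 61.235 s

61.235 s


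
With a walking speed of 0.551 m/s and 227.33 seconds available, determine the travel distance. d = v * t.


d = 0.551 * 227.33 = 125.26 m

125.26 m


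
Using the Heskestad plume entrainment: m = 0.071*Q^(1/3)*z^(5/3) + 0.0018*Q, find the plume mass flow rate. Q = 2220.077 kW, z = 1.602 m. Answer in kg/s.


Q^(1/3) = 13.045
z^(5/3) = 2.1933
First term = 0.071 * 13.045 * 2.1933 = 2.0315
Second term = 0.0018 * 2220.077 = 3.9961
m = 6.0276 kg/s

6.0276 kg/s


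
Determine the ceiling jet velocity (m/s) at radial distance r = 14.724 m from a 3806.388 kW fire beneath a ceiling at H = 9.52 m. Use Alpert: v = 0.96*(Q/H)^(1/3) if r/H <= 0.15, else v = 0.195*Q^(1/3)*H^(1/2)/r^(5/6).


r/H = 14.724 / 9.52 = 1.5466
r/H > 0.15, so v = 0.195*Q^(1/3)*H^(1/2)/r^(5/6)
Q^(1/3) = 15.614
H^(1/2) = 3.0854
r^(5/6) = 9.4049
v = 0.195 * 15.614 * 3.0854 / 9.4049 = 0.99886 m/s

0.99886 m/s


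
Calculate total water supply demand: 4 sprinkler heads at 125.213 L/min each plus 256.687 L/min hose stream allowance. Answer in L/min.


Sprinkler demand = 4 * 125.213 = 500.852 L/min
Total = 500.852 + 256.687 = 757.539 L/min

757.539 L/min


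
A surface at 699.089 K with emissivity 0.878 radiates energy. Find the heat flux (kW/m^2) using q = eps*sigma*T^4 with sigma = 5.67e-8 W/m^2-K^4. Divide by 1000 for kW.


T^4 = 2.3885e+11
q = 0.878 * 5.67e-8 * 2.3885e+11 / 1000 = 11.891 kW/m^2

11.891 kW/m^2


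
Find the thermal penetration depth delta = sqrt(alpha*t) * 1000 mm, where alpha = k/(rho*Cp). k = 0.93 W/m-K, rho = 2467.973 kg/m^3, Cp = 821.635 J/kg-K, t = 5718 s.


alpha = 0.93 / (2467.973 * 821.635) = 4.5863e-07 m^2/s
alpha * t = 0.0026225
delta = sqrt(0.0026225) * 1000 = 51.210 mm

51.210 mm


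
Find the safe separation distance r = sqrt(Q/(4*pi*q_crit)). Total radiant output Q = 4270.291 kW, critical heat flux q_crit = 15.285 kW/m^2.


4*pi*q_crit = 192.08
Q/(4*pi*q_crit) = 22.232
r = sqrt(22.232) = 4.7151 m

4.7151 m


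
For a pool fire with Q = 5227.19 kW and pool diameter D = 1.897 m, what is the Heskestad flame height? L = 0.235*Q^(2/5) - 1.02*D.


Q^(2/5) = 30.712
0.235 * Q^(2/5) = 7.2173
1.02 * D = 1.9349
L = 5.2824 m

5.2824 m


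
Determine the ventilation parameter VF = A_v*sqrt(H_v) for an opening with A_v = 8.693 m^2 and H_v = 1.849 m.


sqrt(H_v) = 1.3598
VF = 8.693 * 1.3598 = 11.821 m^(5/2)

11.821 m^(5/2)


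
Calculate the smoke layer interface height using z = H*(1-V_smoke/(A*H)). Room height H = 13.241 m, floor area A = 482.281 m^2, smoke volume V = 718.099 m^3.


V/(A*H) = 0.11245
1 - 0.11245 = 0.88755
z = 13.241 * 0.88755 = 11.752 m

11.752 m


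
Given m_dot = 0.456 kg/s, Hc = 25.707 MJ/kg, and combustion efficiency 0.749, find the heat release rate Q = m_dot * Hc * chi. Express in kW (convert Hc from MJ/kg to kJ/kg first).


Hc = 25.707 MJ/kg = 25.707 * 1000 kJ/kg = 25707 kJ/kg
Q = 0.456 kg/s * 25707 kJ/kg * 0.749 = 8780.1 kW

8780.1 kW


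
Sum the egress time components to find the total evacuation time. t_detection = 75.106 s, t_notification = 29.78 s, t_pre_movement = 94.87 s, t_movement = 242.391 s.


Total = 75.106 + 29.78 + 94.87 + 242.391 = 442.147 s

442.147 s


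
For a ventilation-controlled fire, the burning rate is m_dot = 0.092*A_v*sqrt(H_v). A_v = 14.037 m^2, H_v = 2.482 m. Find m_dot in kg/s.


sqrt(H_v) = 1.5754
m_dot = 0.092 * 14.037 * 1.5754 = 2.0345 kg/s

2.0345 kg/s


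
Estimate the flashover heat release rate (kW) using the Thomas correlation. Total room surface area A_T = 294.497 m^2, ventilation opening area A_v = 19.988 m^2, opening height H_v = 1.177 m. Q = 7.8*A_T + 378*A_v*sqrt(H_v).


7.8*A_T = 2297.1
sqrt(H_v) = 1.0849
378*A_v*sqrt(H_v) = 8196.9
Q = 2297.1 + 8196.9 = 10494 kW

10494 kW


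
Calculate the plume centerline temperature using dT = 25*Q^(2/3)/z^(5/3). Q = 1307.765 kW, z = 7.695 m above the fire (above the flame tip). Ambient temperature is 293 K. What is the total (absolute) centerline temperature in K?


Q^(2/3) = 119.59
z^(5/3) = 29.993
dT = 25 * 119.59 / 29.993 = 99.681 K
T = 293 + 99.681 = 392.68 K

392.68 K


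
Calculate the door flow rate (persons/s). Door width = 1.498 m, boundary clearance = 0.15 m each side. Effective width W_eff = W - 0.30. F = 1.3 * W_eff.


W_eff = 1.498 - 0.30 = 1.198 m
F = 1.3 * 1.198 = 1.5574 persons/s

1.5574 persons/s


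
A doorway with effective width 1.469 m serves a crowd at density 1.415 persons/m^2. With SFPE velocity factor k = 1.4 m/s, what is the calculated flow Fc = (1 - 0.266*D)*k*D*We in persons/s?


1 - 0.266*D = 1 - 0.266*1.415 = 0.62361
Fs = 0.62361 * 1.4 * 1.415 = 1.2354 persons/(s*m)
Fc = 1.2354 * 1.469 = 1.8148 persons/s

1.8148 persons/s


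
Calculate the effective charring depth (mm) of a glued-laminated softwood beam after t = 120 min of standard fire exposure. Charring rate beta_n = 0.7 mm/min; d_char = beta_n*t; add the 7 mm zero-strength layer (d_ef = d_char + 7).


d_char = 0.7 * 120 = 84 mm
d_ef = 84 + 1.0*7 = 91 mm

91 mm


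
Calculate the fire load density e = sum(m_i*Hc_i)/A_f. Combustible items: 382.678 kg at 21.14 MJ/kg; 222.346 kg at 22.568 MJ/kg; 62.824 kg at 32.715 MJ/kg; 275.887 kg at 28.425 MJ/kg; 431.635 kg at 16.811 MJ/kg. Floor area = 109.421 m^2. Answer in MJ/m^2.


Total energy = 382.678*21.14 + 222.346*22.568 + 62.824*32.715 + 275.887*28.425 + 431.635*16.811
= 8089.813 + 5017.905 + 2055.287 + 7842.088 + 7256.216
= 30261.31 MJ
e = 30261.31 / 109.421 = 276.56 MJ/m^2

276.56 MJ/m^2


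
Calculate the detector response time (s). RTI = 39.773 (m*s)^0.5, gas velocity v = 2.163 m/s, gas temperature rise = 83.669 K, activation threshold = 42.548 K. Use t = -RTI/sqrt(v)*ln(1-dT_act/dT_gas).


dT_act/dT_gas = 0.50853
ln(1 - 0.50853) = -0.71035
t = -39.773 / sqrt(2.163) * -0.71035 = 19.210 s

19.210 s


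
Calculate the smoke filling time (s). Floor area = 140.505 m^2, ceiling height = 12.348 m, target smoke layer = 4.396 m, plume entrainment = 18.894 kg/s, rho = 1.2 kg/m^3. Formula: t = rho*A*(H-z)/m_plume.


H - z = 7.952 m
t = 1.2 * 140.505 * 7.952 / 18.894 = 70.962 s

70.962 s


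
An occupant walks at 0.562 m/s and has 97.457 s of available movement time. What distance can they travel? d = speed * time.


d = 0.562 * 97.457 = 54.771 m

54.771 m


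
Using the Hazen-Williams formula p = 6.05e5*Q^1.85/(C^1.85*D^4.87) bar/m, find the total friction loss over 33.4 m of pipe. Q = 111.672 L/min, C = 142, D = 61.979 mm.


Q^1.85 = 6147.5
C^1.85 = 9588.1
D^4.87 = 5.3485e+08
p/m = 0.00072525 bar/m
p_total = 0.00072525 * 33.4 = 0.024223 bar

0.024223 bar


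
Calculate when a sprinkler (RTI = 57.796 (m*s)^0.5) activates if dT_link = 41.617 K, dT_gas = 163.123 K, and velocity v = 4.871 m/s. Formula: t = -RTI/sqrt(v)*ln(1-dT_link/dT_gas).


dT_link/dT_gas = 0.25513
ln(1 - 0.25513) = -0.29454
t = -57.796 / sqrt(4.871) * -0.29454 = 7.7132 s

7.7132 s


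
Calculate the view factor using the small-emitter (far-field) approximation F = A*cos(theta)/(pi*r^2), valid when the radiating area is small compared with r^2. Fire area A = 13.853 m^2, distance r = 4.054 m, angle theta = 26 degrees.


cos(26 deg) = 0.89879
pi*r^2 = 51.632
F = 13.853 * 0.89879 / 51.632 = 0.24115

0.24115


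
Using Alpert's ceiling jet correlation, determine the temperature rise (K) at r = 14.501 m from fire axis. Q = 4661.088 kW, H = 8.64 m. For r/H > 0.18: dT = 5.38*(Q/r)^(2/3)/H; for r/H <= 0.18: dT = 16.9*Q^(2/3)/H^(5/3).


r/H = 14.501 / 8.64 = 1.6784
r/H > 0.18, so dT = 5.38*(Q/r)^(2/3)/H
Q/r = 321.43
(Q/r)^(2/3) = 46.924
dT = 5.38 * 46.924 / 8.64 = 29.219 K

29.219 K


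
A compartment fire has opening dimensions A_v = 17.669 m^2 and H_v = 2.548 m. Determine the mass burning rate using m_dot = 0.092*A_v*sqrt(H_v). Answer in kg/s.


sqrt(H_v) = 1.5962
m_dot = 0.092 * 17.669 * 1.5962 = 2.5948 kg/s

2.5948 kg/s


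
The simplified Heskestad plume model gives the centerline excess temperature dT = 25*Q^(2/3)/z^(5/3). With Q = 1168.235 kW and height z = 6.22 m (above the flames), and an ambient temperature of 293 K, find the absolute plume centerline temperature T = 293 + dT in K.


Q^(2/3) = 110.92
z^(5/3) = 21.037
dT = 25 * 110.92 / 21.037 = 131.82 K
T = 293 + 131.82 = 424.82 K

424.82 K


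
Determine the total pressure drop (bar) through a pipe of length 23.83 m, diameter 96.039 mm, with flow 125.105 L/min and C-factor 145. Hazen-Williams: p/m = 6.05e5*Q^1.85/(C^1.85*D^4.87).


Q^1.85 = 7585.0
C^1.85 = 9966.2
D^4.87 = 4.5136e+09
p/m = 0.00010201 bar/m
p_total = 0.00010201 * 23.83 = 0.0024310 bar

0.0024310 bar


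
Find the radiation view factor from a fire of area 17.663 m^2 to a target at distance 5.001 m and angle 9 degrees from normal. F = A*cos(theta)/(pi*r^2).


cos(9 deg) = 0.98769
pi*r^2 = 78.571
F = 17.663 * 0.98769 / 78.571 = 0.22203

0.22203


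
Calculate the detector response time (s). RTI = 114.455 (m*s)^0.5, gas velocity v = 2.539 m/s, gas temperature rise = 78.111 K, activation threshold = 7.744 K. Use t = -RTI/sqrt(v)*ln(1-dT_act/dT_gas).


dT_act/dT_gas = 0.099141
ln(1 - 0.099141) = -0.10441
t = -114.455 / sqrt(2.539) * -0.10441 = 7.4995 s

7.4995 s


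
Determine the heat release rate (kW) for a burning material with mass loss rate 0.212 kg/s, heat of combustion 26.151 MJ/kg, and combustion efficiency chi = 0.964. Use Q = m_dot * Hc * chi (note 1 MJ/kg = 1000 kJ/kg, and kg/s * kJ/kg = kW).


Hc = 26.151 MJ/kg = 26.151 * 1000 kJ/kg = 26151 kJ/kg
Q = 0.212 kg/s * 26151 kJ/kg * 0.964 = 5344.4 kW

5344.4 kW


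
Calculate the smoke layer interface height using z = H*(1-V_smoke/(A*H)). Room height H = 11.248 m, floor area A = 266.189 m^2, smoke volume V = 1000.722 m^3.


V/(A*H) = 0.33423
1 - 0.33423 = 0.66577
z = 11.248 * 0.66577 = 7.4886 m

7.4886 m


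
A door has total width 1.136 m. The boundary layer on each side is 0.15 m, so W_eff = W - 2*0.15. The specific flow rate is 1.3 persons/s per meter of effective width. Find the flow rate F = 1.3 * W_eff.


W_eff = 1.136 - 0.30 = 0.836 m
F = 1.3 * 0.836 = 1.0868 persons/s

1.0868 persons/s


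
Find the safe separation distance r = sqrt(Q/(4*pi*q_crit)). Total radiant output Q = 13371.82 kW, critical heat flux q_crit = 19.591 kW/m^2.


4*pi*q_crit = 246.19
Q/(4*pi*q_crit) = 54.316
r = sqrt(54.316) = 7.3699 m

7.3699 m


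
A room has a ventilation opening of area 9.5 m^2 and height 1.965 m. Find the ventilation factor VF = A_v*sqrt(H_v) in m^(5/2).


sqrt(H_v) = 1.4018
VF = 9.5 * 1.4018 = 13.317 m^(5/2)

13.317 m^(5/2)


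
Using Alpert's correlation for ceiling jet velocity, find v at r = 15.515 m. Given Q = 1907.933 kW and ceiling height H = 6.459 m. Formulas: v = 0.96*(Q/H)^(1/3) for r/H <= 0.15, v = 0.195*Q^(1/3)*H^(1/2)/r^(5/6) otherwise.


r/H = 15.515 / 6.459 = 2.4021
r/H > 0.15, so v = 0.195*Q^(1/3)*H^(1/2)/r^(5/6)
Q^(1/3) = 12.403
H^(1/2) = 2.5415
r^(5/6) = 9.8241
v = 0.195 * 12.403 * 2.5415 / 9.8241 = 0.62567 m/s

0.62567 m/s


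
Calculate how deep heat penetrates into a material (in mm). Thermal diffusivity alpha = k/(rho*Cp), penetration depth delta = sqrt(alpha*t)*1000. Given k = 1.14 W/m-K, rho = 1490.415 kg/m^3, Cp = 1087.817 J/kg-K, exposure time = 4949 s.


alpha = 1.14 / (1490.415 * 1087.817) = 7.0314e-07 m^2/s
alpha * t = 0.0034798
delta = sqrt(0.0034798) * 1000 = 58.990 mm

58.990 mm


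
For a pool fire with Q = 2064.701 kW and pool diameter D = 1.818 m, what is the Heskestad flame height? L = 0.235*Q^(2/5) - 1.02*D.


Q^(2/5) = 21.181
0.235 * Q^(2/5) = 4.9775
1.02 * D = 1.8544
L = 3.1231 m

3.1231 m


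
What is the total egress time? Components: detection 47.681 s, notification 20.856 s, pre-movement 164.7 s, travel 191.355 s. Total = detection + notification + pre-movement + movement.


Total = 47.681 + 20.856 + 164.7 + 191.355 = 424.592 s

424.592 s


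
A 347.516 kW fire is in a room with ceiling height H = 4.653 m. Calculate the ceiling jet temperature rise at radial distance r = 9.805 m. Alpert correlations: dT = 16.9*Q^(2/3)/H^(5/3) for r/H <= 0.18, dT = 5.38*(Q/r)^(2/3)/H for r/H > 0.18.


r/H = 9.805 / 4.653 = 2.1072
r/H > 0.18, so dT = 5.38*(Q/r)^(2/3)/H
Q/r = 35.443
(Q/r)^(2/3) = 10.790
dT = 5.38 * 10.790 / 4.653 = 12.476 K

12.476 K


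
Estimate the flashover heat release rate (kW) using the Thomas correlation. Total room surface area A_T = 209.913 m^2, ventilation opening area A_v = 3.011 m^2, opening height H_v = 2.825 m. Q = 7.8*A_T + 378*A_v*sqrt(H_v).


7.8*A_T = 1637.3
sqrt(H_v) = 1.6808
378*A_v*sqrt(H_v) = 1913.0
Q = 1637.3 + 1913.0 = 3550.3 kW

3550.3 kW


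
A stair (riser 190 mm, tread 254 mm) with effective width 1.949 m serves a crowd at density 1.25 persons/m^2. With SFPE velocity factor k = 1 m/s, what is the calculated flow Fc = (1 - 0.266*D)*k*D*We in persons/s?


1 - 0.266*D = 1 - 0.266*1.25 = 0.66750
Fs = 0.66750 * 1 * 1.25 = 0.83437 persons/(s*m)
Fc = 0.83437 * 1.949 = 1.6262 persons/s

1.6262 persons/s


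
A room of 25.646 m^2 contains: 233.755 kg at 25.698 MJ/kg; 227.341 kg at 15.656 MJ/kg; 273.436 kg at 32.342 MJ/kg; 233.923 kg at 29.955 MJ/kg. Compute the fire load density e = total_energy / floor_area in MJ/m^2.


Total energy = 233.755*25.698 + 227.341*15.656 + 273.436*32.342 + 233.923*29.955
= 6007.036 + 3559.251 + 8843.467 + 7007.163
= 25416.92 MJ
e = 25416.92 / 25.646 = 991.07 MJ/m^2

991.07 MJ/m^2


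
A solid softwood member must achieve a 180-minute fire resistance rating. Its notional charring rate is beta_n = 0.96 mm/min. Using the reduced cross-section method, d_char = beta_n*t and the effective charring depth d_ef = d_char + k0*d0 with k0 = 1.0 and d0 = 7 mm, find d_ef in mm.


d_char = 0.96 * 180 = 172.8 mm
d_ef = 172.8 + 1.0*7 = 179.8 mm

179.8 mm


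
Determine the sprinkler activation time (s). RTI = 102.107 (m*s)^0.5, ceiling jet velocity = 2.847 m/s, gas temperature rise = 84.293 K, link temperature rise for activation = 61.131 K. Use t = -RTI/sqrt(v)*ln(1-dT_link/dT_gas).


dT_link/dT_gas = 0.72522
ln(1 - 0.72522) = -1.2918
t = -102.107 / sqrt(2.847) * -1.2918 = 78.172 s

78.172 s


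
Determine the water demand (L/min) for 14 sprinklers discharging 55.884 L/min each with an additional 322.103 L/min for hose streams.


Sprinkler demand = 14 * 55.884 = 782.376 L/min
Total = 782.376 + 322.103 = 1104.479 L/min

1104.479 L/min


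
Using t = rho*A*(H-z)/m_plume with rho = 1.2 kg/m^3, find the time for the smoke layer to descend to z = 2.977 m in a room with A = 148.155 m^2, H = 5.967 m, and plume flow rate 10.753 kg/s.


H - z = 2.99 m
t = 1.2 * 148.155 * 2.99 / 10.753 = 49.436 s

49.436 s


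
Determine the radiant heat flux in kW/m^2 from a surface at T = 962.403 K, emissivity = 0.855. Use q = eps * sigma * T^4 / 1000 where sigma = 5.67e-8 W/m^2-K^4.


T^4 = 8.5788e+11
q = 0.855 * 5.67e-8 * 8.5788e+11 / 1000 = 41.589 kW/m^2

41.589 kW/m^2


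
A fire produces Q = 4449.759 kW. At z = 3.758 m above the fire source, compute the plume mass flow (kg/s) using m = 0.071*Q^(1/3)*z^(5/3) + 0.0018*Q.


Q^(1/3) = 16.448
z^(5/3) = 9.0837
First term = 0.071 * 16.448 * 9.0837 = 10.608
Second term = 0.0018 * 4449.759 = 8.0096
m = 18.618 kg/s

18.618 kg/s


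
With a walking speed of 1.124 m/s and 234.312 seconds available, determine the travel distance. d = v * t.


d = 1.124 * 234.312 = 263.37 m

263.37 m


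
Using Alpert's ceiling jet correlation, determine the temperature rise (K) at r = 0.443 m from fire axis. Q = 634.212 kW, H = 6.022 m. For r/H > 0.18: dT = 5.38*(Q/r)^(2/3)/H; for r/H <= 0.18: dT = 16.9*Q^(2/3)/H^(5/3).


r/H = 0.443 / 6.022 = 0.073564
r/H <= 0.18, so dT = 16.9*Q^(2/3)/H^(5/3)
Q^(2/3) = 73.817
H^(5/3) = 19.933
dT = 16.9 * 73.817 / 19.933 = 62.586 K

62.586 K


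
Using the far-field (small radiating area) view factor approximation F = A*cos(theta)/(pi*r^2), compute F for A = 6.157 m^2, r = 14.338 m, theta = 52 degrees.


cos(52 deg) = 0.61566
pi*r^2 = 645.84
F = 6.157 * 0.61566 / 645.84 = 0.0058693

0.0058693


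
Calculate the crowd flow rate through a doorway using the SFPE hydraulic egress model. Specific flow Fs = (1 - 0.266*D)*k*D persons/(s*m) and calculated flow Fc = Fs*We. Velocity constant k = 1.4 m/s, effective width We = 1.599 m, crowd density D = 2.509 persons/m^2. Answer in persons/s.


1 - 0.266*D = 1 - 0.266*2.509 = 0.33261
Fs = 0.33261 * 1.4 * 2.509 = 1.1683 persons/(s*m)
Fc = 1.1683 * 1.599 = 1.8681 persons/s

1.8681 persons/s


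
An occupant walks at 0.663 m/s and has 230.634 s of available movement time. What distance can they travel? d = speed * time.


d = 0.663 * 230.634 = 152.91 m

152.91 m


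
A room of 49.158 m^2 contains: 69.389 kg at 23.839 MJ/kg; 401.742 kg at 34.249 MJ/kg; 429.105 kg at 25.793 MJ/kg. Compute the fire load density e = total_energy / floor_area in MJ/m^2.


Total energy = 69.389*23.839 + 401.742*34.249 + 429.105*25.793
= 1654.164 + 13759.26 + 11067.91
= 26481.33 MJ
e = 26481.33 / 49.158 = 538.70 MJ/m^2

538.70 MJ/m^2


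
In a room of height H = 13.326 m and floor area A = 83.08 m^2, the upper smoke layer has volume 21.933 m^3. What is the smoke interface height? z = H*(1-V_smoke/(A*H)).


V/(A*H) = 0.019811
1 - 0.019811 = 0.98019
z = 13.326 * 0.98019 = 13.062 m

13.062 m


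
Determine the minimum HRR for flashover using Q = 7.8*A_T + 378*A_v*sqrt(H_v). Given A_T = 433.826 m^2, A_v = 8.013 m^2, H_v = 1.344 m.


7.8*A_T = 3383.8
sqrt(H_v) = 1.1593
378*A_v*sqrt(H_v) = 3511.5
Q = 3383.8 + 3511.5 = 6895.3 kW

6895.3 kW


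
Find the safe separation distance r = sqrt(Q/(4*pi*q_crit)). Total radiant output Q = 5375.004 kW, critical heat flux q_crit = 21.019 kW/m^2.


4*pi*q_crit = 264.13
Q/(4*pi*q_crit) = 20.350
r = sqrt(20.350) = 4.5111 m

4.5111 m


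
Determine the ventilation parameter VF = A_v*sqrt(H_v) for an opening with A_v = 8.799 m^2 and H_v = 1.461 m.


sqrt(H_v) = 1.2087
VF = 8.799 * 1.2087 = 10.636 m^(5/2)

10.636 m^(5/2)


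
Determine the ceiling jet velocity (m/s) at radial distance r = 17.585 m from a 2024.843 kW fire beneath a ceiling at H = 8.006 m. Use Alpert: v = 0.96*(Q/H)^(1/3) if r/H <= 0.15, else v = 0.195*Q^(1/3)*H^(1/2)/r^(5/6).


r/H = 17.585 / 8.006 = 2.1965
r/H > 0.15, so v = 0.195*Q^(1/3)*H^(1/2)/r^(5/6)
Q^(1/3) = 12.651
H^(1/2) = 2.8295
r^(5/6) = 10.905
v = 0.195 * 12.651 * 2.8295 / 10.905 = 0.64011 m/s

0.64011 m/s


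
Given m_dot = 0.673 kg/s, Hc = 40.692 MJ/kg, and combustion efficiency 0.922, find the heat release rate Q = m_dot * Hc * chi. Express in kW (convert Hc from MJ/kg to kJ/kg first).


Hc = 40.692 MJ/kg = 40.692 * 1000 kJ/kg = 40692 kJ/kg
Q = 0.673 kg/s * 40692 kJ/kg * 0.922 = 25250 kW

25250 kW


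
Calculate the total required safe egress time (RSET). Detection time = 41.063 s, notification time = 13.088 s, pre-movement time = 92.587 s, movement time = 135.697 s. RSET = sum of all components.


Total = 41.063 + 13.088 + 92.587 + 135.697 = 282.435 s

282.435 s


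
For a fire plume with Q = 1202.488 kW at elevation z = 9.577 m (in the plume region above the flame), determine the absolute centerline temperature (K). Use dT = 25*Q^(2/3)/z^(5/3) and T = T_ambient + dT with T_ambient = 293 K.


Q^(2/3) = 113.08
z^(5/3) = 43.190
dT = 25 * 113.08 / 43.190 = 65.455 K
T = 293 + 65.455 = 358.46 K

358.46 K


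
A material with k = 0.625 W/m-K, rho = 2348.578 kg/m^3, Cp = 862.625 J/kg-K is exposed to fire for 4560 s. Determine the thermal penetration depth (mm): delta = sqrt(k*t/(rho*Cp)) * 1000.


alpha = 0.625 / (2348.578 * 862.625) = 3.0850e-07 m^2/s
alpha * t = 0.0014068
delta = sqrt(0.0014068) * 1000 = 37.507 mm

37.507 mm


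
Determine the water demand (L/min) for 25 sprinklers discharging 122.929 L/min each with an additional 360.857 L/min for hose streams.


Sprinkler demand = 25 * 122.929 = 3073.225 L/min
Total = 3073.225 + 360.857 = 3434.082 L/min

3434.082 L/min


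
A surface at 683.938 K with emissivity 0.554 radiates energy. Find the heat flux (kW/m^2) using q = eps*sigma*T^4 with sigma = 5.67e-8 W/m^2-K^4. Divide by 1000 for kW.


T^4 = 2.1881e+11
q = 0.554 * 5.67e-8 * 2.1881e+11 / 1000 = 6.8732 kW/m^2

6.8732 kW/m^2


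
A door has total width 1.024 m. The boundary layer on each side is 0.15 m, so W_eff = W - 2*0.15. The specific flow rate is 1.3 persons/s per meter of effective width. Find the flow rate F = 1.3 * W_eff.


W_eff = 1.024 - 0.30 = 0.724 m
F = 1.3 * 0.724 = 0.94120 persons/s

0.94120 persons/s


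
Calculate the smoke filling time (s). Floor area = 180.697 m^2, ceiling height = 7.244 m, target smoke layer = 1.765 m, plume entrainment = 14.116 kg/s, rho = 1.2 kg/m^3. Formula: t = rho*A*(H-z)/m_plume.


H - z = 5.479 m
t = 1.2 * 180.697 * 5.479 / 14.116 = 84.163 s

84.163 s


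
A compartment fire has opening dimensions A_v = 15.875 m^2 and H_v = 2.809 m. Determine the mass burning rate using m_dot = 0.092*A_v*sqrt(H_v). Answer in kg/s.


sqrt(H_v) = 1.6760
m_dot = 0.092 * 15.875 * 1.6760 = 2.4478 kg/s

2.4478 kg/s


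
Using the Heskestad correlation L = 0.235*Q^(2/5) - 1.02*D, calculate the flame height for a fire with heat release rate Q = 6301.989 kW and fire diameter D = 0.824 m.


Q^(2/5) = 33.097
0.235 * Q^(2/5) = 7.7778
1.02 * D = 0.84048
L = 6.9374 m

6.9374 m


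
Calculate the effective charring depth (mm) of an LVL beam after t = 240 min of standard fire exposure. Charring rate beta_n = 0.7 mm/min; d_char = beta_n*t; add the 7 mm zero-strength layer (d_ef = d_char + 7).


d_char = 0.7 * 240 = 168 mm
d_ef = 168 + 1.0*7 = 175 mm

175 mm


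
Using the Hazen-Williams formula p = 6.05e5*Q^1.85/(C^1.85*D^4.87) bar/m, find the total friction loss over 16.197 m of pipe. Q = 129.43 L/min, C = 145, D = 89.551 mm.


Q^1.85 = 8077.3
C^1.85 = 9966.2
D^4.87 = 3.2106e+09
p/m = 0.00015272 bar/m
p_total = 0.00015272 * 16.197 = 0.0024737 bar

0.0024737 bar


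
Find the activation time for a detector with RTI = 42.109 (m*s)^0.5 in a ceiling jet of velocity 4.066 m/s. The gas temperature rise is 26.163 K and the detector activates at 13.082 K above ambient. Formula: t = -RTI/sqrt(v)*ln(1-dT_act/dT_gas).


dT_act/dT_gas = 0.50002
ln(1 - 0.50002) = -0.69319
t = -42.109 / sqrt(4.066) * -0.69319 = 14.476 s

14.476 s


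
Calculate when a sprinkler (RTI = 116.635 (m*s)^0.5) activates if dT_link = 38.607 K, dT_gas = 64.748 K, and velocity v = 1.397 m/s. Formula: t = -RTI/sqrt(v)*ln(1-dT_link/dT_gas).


dT_link/dT_gas = 0.59627
ln(1 - 0.59627) = -0.90700
t = -116.635 / sqrt(1.397) * -0.90700 = 89.503 s

89.503 s


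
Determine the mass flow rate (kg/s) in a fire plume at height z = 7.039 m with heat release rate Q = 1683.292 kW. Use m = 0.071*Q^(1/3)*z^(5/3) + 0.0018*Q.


Q^(1/3) = 11.896
z^(5/3) = 25.853
First term = 0.071 * 11.896 * 25.853 = 21.835
Second term = 0.0018 * 1683.292 = 3.0299
m = 24.865 kg/s

24.865 kg/s


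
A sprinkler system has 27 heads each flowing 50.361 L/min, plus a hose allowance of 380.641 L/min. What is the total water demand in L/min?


Sprinkler demand = 27 * 50.361 = 1359.747 L/min
Total = 1359.747 + 380.641 = 1740.388 L/min

1740.388 L/min


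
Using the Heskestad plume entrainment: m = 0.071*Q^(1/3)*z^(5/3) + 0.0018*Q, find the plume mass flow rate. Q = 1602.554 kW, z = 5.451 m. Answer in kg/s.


Q^(1/3) = 11.702
z^(5/3) = 16.883
First term = 0.071 * 11.702 * 16.883 = 14.028
Second term = 0.0018 * 1602.554 = 2.8846
m = 16.912 kg/s

16.912 kg/s


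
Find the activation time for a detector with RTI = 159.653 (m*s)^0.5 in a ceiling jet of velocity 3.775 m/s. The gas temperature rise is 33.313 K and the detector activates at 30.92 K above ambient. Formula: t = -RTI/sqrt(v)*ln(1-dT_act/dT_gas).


dT_act/dT_gas = 0.92817
ln(1 - 0.92817) = -2.6334
t = -159.653 / sqrt(3.775) * -2.6334 = 216.39 s

216.39 s


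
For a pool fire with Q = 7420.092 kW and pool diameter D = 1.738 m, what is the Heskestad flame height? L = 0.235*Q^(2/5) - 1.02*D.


Q^(2/5) = 35.332
0.235 * Q^(2/5) = 8.3029
1.02 * D = 1.7728
L = 6.5302 m

6.5302 m


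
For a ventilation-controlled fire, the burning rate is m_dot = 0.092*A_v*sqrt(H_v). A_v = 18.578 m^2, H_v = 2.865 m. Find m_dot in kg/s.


sqrt(H_v) = 1.6926
m_dot = 0.092 * 18.578 * 1.6926 = 2.8930 kg/s

2.8930 kg/s


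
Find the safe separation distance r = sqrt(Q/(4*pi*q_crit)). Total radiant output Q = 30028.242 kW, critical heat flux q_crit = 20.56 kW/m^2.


4*pi*q_crit = 258.36
Q/(4*pi*q_crit) = 116.22
r = sqrt(116.22) = 10.781 m

10.781 m


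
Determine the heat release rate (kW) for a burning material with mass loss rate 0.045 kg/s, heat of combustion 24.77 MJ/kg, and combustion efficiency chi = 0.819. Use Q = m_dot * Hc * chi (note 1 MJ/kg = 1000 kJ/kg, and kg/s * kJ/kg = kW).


Hc = 24.77 MJ/kg = 24.77 * 1000 kJ/kg = 24770 kJ/kg
Q = 0.045 kg/s * 24770 kJ/kg * 0.819 = 912.90 kW

912.90 kW


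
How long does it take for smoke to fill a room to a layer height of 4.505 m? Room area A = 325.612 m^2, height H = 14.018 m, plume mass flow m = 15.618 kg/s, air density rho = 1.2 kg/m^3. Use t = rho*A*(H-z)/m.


H - z = 9.513 m
t = 1.2 * 325.612 * 9.513 / 15.618 = 238.00 s

238.00 s


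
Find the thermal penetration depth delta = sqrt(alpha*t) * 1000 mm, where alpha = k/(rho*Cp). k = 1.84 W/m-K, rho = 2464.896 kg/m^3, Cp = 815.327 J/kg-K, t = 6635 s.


alpha = 1.84 / (2464.896 * 815.327) = 9.1556e-07 m^2/s
alpha * t = 0.0060747
delta = sqrt(0.0060747) * 1000 = 77.941 mm

77.941 mm


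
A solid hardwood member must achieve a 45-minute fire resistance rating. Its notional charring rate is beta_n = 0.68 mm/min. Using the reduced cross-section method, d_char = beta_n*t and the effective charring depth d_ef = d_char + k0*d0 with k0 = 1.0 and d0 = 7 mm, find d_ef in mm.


d_char = 0.68 * 45 = 30.6 mm
d_ef = 30.6 + 1.0*7 = 37.6 mm

37.6 mm


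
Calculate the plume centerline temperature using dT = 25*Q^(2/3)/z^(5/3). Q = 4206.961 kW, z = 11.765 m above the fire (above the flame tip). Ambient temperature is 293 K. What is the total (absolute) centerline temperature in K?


Q^(2/3) = 260.60
z^(5/3) = 60.858
dT = 25 * 260.60 / 60.858 = 107.05 K
T = 293 + 107.05 = 400.05 K

400.05 K


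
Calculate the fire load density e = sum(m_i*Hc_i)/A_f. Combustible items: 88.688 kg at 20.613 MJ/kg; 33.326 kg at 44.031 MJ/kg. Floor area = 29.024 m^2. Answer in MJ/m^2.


Total energy = 88.688*20.613 + 33.326*44.031
= 1828.126 + 1467.377
= 3295.503 MJ
e = 3295.503 / 29.024 = 113.54 MJ/m^2

113.54 MJ/m^2


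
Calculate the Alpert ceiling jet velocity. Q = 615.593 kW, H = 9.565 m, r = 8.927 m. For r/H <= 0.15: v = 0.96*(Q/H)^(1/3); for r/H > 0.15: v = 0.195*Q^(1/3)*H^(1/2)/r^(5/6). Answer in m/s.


r/H = 8.927 / 9.565 = 0.93330
r/H > 0.15, so v = 0.195*Q^(1/3)*H^(1/2)/r^(5/6)
Q^(1/3) = 8.5068
H^(1/2) = 3.0927
r^(5/6) = 6.1980
v = 0.195 * 8.5068 * 3.0927 / 6.1980 = 0.82773 m/s

0.82773 m/s


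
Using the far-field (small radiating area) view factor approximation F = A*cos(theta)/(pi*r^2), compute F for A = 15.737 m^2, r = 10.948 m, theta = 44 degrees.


cos(44 deg) = 0.71934
pi*r^2 = 376.55
F = 15.737 * 0.71934 / 376.55 = 0.030063

0.030063


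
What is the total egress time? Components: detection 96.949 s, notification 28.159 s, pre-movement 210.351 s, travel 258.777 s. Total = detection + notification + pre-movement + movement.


Total = 96.949 + 28.159 + 210.351 + 258.777 = 594.236 s

594.236 s


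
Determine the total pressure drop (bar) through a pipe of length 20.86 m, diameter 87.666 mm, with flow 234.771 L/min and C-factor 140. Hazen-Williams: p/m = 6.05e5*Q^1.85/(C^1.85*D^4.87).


Q^1.85 = 24305
C^1.85 = 9339.8
D^4.87 = 2.8946e+09
p/m = 0.00054390 bar/m
p_total = 0.00054390 * 20.86 = 0.011346 bar

0.011346 bar


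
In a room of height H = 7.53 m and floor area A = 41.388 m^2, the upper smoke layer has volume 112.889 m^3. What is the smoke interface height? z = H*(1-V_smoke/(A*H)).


V/(A*H) = 0.36223
1 - 0.36223 = 0.63777
z = 7.53 * 0.63777 = 4.8024 m

4.8024 m


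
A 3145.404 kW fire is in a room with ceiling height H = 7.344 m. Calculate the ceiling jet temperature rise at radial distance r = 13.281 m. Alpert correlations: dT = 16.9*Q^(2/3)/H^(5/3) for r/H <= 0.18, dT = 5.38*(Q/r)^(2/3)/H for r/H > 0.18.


r/H = 13.281 / 7.344 = 1.8084
r/H > 0.18, so dT = 5.38*(Q/r)^(2/3)/H
Q/r = 236.83
(Q/r)^(2/3) = 38.279
dT = 5.38 * 38.279 / 7.344 = 28.042 K

28.042 K


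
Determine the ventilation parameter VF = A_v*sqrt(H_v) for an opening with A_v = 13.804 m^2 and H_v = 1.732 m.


sqrt(H_v) = 1.3161
VF = 13.804 * 1.3161 = 18.167 m^(5/2)

18.167 m^(5/2)


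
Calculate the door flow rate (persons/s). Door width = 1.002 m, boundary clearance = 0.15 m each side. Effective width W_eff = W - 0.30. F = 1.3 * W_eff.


W_eff = 1.002 - 0.30 = 0.702 m
F = 1.3 * 0.702 = 0.91260 persons/s

0.91260 persons/s


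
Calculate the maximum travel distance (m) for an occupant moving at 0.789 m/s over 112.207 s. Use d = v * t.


d = 0.789 * 112.207 = 88.531 m

88.531 m


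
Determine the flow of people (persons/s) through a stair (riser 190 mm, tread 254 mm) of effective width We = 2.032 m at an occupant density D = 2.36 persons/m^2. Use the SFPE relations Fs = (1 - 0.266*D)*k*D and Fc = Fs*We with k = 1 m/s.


1 - 0.266*D = 1 - 0.266*2.36 = 0.37224
Fs = 0.37224 * 1 * 2.36 = 0.87849 persons/(s*m)
Fc = 0.87849 * 2.032 = 1.7851 persons/s

1.7851 persons/s


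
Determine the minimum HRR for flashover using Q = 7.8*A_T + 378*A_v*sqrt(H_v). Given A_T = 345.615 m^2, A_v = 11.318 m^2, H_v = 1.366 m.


7.8*A_T = 2695.797
sqrt(H_v) = 1.1688
378*A_v*sqrt(H_v) = 5000.2
Q = 2695.797 + 5000.2 = 7696.0 kW

7696.0 kW


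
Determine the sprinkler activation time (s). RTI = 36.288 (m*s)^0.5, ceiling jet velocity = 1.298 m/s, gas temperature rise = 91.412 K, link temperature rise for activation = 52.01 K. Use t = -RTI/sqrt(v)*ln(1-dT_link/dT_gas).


dT_link/dT_gas = 0.56896
ln(1 - 0.56896) = -0.84156
t = -36.288 / sqrt(1.298) * -0.84156 = 26.805 s

26.805 s


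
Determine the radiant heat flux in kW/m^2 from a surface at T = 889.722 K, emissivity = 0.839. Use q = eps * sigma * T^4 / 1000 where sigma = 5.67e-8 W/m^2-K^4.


T^4 = 6.2664e+11
q = 0.839 * 5.67e-8 * 6.2664e+11 / 1000 = 29.810 kW/m^2

29.810 kW/m^2


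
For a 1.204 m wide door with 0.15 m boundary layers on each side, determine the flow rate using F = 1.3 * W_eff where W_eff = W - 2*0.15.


W_eff = 1.204 - 0.30 = 0.904 m
F = 1.3 * 0.904 = 1.1752 persons/s

1.1752 persons/s


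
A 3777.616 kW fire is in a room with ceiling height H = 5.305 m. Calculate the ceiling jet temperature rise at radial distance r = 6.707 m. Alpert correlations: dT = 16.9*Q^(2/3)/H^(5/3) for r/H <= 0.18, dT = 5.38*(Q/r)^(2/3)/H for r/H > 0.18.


r/H = 6.707 / 5.305 = 1.2643
r/H > 0.18, so dT = 5.38*(Q/r)^(2/3)/H
Q/r = 563.23
(Q/r)^(2/3) = 68.201
dT = 5.38 * 68.201 / 5.305 = 69.166 K

69.166 K


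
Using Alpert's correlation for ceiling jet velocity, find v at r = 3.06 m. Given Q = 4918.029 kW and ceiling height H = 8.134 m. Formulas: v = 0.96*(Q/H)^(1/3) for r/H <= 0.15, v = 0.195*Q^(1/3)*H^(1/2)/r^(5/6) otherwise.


r/H = 3.06 / 8.134 = 0.37620
r/H > 0.15, so v = 0.195*Q^(1/3)*H^(1/2)/r^(5/6)
Q^(1/3) = 17.006
H^(1/2) = 2.8520
r^(5/6) = 2.5396
v = 0.195 * 17.006 * 2.8520 / 2.5396 = 3.7241 m/s

3.7241 m/s


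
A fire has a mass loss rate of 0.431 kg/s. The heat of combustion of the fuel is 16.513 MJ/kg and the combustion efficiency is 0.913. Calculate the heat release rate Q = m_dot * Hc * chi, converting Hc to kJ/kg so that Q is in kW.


Hc = 16.513 MJ/kg = 16.513 * 1000 kJ/kg = 16513 kJ/kg
Q = 0.431 kg/s * 16513 kJ/kg * 0.913 = 6497.9 kW

6497.9 kW


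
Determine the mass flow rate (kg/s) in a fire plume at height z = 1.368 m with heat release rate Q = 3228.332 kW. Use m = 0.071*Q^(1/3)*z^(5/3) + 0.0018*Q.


Q^(1/3) = 14.779
z^(5/3) = 1.6858
First term = 0.071 * 14.779 * 1.6858 = 1.7690
Second term = 0.0018 * 3228.332 = 5.8110
m = 7.5800 kg/s

7.5800 kg/s


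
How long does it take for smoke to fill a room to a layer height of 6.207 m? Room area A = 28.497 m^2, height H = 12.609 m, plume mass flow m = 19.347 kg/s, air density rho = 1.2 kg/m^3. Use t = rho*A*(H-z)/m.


H - z = 6.402 m
t = 1.2 * 28.497 * 6.402 / 19.347 = 11.316 s

11.316 s


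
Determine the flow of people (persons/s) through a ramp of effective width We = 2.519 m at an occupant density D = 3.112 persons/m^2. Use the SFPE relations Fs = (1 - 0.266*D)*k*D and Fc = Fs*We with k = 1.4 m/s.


1 - 0.266*D = 1 - 0.266*3.112 = 0.17221
Fs = 0.17221 * 1.4 * 3.112 = 0.75028 persons/(s*m)
Fc = 0.75028 * 2.519 = 1.8899 persons/s

1.8899 persons/s


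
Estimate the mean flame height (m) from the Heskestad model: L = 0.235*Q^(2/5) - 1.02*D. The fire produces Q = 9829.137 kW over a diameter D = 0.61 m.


Q^(2/5) = 39.537
0.235 * Q^(2/5) = 9.2912
1.02 * D = 0.62220
L = 8.6690 m

8.6690 m


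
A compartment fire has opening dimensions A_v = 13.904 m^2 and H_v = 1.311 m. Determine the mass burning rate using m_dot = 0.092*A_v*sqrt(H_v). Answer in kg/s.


sqrt(H_v) = 1.1450
m_dot = 0.092 * 13.904 * 1.1450 = 1.4646 kg/s

1.4646 kg/s


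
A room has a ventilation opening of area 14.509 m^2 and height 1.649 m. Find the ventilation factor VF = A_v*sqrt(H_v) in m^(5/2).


sqrt(H_v) = 1.2841
VF = 14.509 * 1.2841 = 18.631 m^(5/2)

18.631 m^(5/2)


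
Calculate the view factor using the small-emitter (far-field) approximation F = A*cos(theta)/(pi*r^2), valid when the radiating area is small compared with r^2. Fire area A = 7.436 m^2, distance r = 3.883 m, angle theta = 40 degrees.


cos(40 deg) = 0.76604
pi*r^2 = 47.368
F = 7.436 * 0.76604 / 47.368 = 0.12026

0.12026


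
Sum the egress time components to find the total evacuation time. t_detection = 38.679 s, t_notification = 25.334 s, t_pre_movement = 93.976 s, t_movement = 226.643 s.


Total = 38.679 + 25.334 + 93.976 + 226.643 = 384.632 s

384.632 s


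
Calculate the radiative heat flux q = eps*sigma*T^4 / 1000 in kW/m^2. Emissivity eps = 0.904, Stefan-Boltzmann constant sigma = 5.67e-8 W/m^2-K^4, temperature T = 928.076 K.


T^4 = 7.4188e+11
q = 0.904 * 5.67e-8 * 7.4188e+11 / 1000 = 38.026 kW/m^2

38.026 kW/m^2


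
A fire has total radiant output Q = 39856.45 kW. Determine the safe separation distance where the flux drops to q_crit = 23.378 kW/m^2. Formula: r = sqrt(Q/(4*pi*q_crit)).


4*pi*q_crit = 293.78
Q/(4*pi*q_crit) = 135.67
r = sqrt(135.67) = 11.648 m

11.648 m


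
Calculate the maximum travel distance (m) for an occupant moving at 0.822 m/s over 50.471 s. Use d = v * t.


d = 0.822 * 50.471 = 41.487 m

41.487 m


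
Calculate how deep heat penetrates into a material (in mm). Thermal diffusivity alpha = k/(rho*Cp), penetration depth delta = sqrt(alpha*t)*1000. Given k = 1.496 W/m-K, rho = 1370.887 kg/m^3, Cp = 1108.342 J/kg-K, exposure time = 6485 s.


alpha = 1.496 / (1370.887 * 1108.342) = 9.8459e-07 m^2/s
alpha * t = 0.0063851
delta = sqrt(0.0063851) * 1000 = 79.907 mm

79.907 mm


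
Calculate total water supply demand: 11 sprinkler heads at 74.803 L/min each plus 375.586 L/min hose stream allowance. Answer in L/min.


Sprinkler demand = 11 * 74.803 = 822.833 L/min
Total = 822.833 + 375.586 = 1198.419 L/min

1198.419 L/min


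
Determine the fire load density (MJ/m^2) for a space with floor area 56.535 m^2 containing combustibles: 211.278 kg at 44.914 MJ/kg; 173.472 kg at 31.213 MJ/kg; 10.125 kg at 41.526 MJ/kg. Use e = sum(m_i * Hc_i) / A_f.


Total energy = 211.278*44.914 + 173.472*31.213 + 10.125*41.526
= 9489.340 + 5414.582 + 420.4508
= 15324.37 MJ
e = 15324.37 / 56.535 = 271.06 MJ/m^2

271.06 MJ/m^2


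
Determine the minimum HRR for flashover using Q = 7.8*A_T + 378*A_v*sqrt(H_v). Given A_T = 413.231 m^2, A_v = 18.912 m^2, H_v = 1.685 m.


7.8*A_T = 3223.2
sqrt(H_v) = 1.2981
378*A_v*sqrt(H_v) = 9279.6
Q = 3223.2 + 9279.6 = 12503 kW

12503 kW


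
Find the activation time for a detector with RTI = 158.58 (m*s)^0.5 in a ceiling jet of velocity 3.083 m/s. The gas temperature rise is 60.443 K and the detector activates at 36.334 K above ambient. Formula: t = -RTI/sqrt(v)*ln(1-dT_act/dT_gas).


dT_act/dT_gas = 0.60113
ln(1 - 0.60113) = -0.91912
t = -158.58 / sqrt(3.083) * -0.91912 = 83.010 s

83.010 s


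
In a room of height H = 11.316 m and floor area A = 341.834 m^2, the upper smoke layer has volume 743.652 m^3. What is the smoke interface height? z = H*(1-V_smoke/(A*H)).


V/(A*H) = 0.19225
1 - 0.19225 = 0.80775
z = 11.316 * 0.80775 = 9.1405 m

9.1405 m


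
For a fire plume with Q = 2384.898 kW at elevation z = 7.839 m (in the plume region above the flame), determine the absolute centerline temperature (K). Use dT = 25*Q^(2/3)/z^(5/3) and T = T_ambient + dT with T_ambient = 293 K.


Q^(2/3) = 178.50
z^(5/3) = 30.934
dT = 25 * 178.50 / 30.934 = 144.26 K
T = 293 + 144.26 = 437.26 K

437.26 K


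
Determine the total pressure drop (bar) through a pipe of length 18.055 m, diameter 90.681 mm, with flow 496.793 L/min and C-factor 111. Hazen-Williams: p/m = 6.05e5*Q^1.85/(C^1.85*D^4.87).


Q^1.85 = 97258
C^1.85 = 6079.2
D^4.87 = 3.4127e+09
p/m = 0.0028361 bar/m
p_total = 0.0028361 * 18.055 = 0.051207 bar

0.051207 bar
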